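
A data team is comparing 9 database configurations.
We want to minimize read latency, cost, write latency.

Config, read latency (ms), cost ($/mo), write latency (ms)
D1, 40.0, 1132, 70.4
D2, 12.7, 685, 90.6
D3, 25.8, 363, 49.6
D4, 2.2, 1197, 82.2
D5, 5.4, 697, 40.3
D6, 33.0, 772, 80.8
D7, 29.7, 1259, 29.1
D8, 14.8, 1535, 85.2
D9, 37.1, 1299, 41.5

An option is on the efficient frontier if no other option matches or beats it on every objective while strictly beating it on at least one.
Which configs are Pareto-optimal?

D2, D3, D4, D5, D7

D1: dominated by D3 (read latency 25.8≤40.0, cost 363≤1132, write latency 49.6≤70.4).
D2: not dominated.
D3: not dominated (best cost).
D4: not dominated (best read latency).
D5: not dominated.
D6: dominated by D3 (read latency 25.8≤33.0, cost 363≤772, write latency 49.6≤80.8).
D7: not dominated (best write latency).
D8: dominated by D4 (read latency 2.2≤14.8, cost 1197≤1535, write latency 82.2≤85.2).
D9: dominated by D5 (read latency 5.4≤37.1, cost 697≤1299, write latency 40.3≤41.5).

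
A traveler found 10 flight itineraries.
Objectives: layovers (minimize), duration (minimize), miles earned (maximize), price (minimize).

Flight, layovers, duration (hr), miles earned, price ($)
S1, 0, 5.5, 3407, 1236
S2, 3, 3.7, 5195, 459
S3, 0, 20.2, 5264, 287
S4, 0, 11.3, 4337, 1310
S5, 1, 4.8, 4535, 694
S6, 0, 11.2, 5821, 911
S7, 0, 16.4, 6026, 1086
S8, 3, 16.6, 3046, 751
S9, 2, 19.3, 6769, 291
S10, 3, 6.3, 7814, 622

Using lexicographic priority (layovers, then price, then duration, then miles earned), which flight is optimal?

First minimize layovers: best is 0, kept {S1, S3, S4, S6, S7}.
Then minimize price: best is 287, kept {S3}.

S3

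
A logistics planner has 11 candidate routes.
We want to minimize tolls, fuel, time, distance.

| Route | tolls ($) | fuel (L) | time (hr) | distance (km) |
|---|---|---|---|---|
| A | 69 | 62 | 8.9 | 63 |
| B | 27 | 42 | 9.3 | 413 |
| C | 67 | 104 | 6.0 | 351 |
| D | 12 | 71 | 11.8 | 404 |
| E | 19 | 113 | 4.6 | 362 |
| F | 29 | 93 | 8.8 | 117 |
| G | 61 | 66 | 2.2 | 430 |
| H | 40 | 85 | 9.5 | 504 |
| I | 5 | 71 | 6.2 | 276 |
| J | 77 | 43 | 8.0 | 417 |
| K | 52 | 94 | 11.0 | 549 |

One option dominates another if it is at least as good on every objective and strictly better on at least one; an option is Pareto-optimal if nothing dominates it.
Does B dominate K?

Yes

B vs K: tolls 27≤52, fuel 42≤94, time 9.3≤11.0, distance 413≤549 — B is at least as good on every objective with at least one strict improvement.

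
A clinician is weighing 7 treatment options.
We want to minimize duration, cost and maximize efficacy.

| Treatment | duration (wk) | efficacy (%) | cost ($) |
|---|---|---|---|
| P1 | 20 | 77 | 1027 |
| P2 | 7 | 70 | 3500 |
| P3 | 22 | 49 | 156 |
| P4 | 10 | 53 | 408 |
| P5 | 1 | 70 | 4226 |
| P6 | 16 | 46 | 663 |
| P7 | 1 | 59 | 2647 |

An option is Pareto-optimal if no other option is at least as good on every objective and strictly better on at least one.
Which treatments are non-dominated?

P1, P2, P3, P4, P5, P7

P1: not dominated (best efficacy).
P2: not dominated.
P3: not dominated (best cost).
P4: not dominated.
P5: not dominated.
P6: dominated by P4 (duration 10≤16, efficacy 53≥46, cost 408≤663).
P7: not dominated.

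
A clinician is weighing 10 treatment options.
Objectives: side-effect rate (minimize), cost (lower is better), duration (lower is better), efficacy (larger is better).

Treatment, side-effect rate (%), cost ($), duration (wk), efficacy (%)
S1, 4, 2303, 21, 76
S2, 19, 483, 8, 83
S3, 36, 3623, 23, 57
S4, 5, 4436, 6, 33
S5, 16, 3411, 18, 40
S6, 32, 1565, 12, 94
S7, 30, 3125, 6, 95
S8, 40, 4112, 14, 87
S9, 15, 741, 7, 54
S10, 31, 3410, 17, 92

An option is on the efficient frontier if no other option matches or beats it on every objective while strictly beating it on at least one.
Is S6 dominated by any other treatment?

No

S1: worse on cost (2303 vs 1565).
S2: worse on efficacy (83 vs 94).
S3: worse on side-effect rate (36 vs 32).
S4: worse on cost (4436 vs 1565).
S5: worse on cost (3411 vs 1565).
S7: worse on cost (3125 vs 1565).
S8: worse on side-effect rate (40 vs 32).
S9: worse on efficacy (54 vs 94).
S10: worse on cost (3410 vs 1565).
No option is at least as good as S6 on every objective and strictly better on one.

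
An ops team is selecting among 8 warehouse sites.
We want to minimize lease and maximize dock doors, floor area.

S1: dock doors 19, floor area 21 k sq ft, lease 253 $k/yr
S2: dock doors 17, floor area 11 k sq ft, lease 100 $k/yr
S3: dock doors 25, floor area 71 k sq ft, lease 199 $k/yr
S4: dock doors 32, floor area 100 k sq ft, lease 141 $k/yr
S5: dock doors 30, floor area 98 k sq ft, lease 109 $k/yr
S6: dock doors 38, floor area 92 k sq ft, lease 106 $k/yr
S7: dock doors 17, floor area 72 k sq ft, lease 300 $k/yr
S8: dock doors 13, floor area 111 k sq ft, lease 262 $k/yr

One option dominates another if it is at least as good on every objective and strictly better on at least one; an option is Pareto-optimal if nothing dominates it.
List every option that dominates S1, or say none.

S3: dock doors 25≥19, floor area 71≥21, lease 199≤253 — dominates S1.
S4: dock doors 32≥19, floor area 100≥21, lease 141≤253 — dominates S1.
S5: dock doors 30≥19, floor area 98≥21, lease 109≤253 — dominates S1.
S6: dock doors 38≥19, floor area 92≥21, lease 106≤253 — dominates S1.
Others (S2, S7, S8) are each worse than S1 on at least one objective.

S3, S4, S5, S6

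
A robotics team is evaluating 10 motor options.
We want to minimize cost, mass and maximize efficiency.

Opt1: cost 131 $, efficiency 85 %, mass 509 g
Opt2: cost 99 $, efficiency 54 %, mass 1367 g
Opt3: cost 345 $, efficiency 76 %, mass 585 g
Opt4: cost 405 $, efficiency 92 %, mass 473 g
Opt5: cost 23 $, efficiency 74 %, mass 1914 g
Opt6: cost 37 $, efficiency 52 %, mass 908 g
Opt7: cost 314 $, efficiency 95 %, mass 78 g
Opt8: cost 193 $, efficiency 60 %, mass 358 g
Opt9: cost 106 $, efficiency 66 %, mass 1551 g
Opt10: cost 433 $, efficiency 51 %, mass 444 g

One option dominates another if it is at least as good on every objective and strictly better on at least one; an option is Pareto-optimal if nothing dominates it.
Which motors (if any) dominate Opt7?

Opt1: worse on efficiency (85 vs 95).
Opt2: worse on efficiency (54 vs 95).
Opt3: worse on cost (345 vs 314).
Opt4: worse on cost (405 vs 314).
Opt5: worse on efficiency (74 vs 95).
Opt6: worse on efficiency (52 vs 95).
Opt8: worse on efficiency (60 vs 95).
Opt9: worse on efficiency (66 vs 95).
Opt10: worse on cost (433 vs 314).
No option dominates Opt7.

none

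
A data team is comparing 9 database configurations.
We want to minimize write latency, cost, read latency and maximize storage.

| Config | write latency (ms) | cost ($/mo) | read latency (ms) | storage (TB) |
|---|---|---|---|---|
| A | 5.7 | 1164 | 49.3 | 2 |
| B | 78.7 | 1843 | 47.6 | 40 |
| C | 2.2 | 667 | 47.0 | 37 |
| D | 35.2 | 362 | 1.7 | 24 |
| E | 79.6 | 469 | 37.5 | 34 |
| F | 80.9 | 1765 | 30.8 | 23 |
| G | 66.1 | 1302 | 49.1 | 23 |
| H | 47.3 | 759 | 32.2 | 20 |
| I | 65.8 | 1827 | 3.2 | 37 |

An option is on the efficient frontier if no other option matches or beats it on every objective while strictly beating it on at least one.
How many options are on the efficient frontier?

A: dominated by C (write latency 2.2≤5.7, cost 667≤1164, read latency 47.0≤49.3, storage 37≥2).
B: not dominated (best storage).
C: not dominated (best write latency).
D: not dominated (best cost).
E: not dominated.
F: dominated by D (write latency 35.2≤80.9, cost 362≤1765, read latency 1.7≤30.8, storage 24≥23).
G: dominated by C (write latency 2.2≤66.1, cost 667≤1302, read latency 47.0≤49.1, storage 37≥23).
H: dominated by D (write latency 35.2≤47.3, cost 362≤759, read latency 1.7≤32.2, storage 24≥20).
I: not dominated.
Pareto-optimal: B, C, D, E, I → 5.

5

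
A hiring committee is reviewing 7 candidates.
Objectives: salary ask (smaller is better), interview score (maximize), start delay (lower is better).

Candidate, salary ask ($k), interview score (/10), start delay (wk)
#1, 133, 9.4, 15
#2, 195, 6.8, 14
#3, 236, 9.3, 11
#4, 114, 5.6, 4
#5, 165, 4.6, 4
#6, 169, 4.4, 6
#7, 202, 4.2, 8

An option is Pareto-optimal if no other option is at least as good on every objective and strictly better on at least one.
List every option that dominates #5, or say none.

#4: salary ask 114≤165, interview score 5.6≥4.6, start delay 4≤4 — dominates #5.
Others (#1, #2, #3, #6, #7) are each worse than #5 on at least one objective.

#4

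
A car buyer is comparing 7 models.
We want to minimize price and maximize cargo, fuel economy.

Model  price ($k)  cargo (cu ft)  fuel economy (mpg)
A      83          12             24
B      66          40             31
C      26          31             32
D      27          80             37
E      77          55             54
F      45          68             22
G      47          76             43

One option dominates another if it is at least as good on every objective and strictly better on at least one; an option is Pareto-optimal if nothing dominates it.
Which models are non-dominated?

A: dominated by B (price 66≤83, cargo 40≥12, fuel economy 31≥24).
B: dominated by D (price 27≤66, cargo 80≥40, fuel economy 37≥31).
C: not dominated (best price).
D: not dominated (best cargo).
E: not dominated (best fuel economy).
F: dominated by D (price 27≤45, cargo 80≥68, fuel economy 37≥22).
G: not dominated.

C, D, E, G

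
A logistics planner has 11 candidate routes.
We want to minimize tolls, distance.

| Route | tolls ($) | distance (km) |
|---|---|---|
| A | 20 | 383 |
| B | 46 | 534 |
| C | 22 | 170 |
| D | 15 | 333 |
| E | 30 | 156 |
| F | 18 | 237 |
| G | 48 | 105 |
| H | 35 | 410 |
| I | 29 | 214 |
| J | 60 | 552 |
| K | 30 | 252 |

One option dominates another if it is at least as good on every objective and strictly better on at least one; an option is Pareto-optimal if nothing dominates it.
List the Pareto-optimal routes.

A: dominated by D (tolls 15≤20, distance 333≤383).
B: dominated by A (tolls 20≤46, distance 383≤534).
C: not dominated.
D: not dominated (best tolls).
E: not dominated.
F: not dominated.
G: not dominated (best distance).
H: dominated by A (tolls 20≤35, distance 383≤410).
I: dominated by C (tolls 22≤29, distance 170≤214).
J: dominated by A (tolls 20≤60, distance 383≤552).
K: dominated by C (tolls 22≤30, distance 170≤252).

C, D, E, F, G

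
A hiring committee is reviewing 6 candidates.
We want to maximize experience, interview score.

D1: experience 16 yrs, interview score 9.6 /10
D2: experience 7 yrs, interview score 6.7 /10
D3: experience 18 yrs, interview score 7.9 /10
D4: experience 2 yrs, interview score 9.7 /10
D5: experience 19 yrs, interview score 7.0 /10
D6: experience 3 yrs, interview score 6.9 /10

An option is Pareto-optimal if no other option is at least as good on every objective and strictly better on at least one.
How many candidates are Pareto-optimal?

4

D1: not dominated.
D2: dominated by D1 (experience 16≥7, interview score 9.6≥6.7).
D3: not dominated.
D4: not dominated (best interview score).
D5: not dominated (best experience).
D6: dominated by D1 (experience 16≥3, interview score 9.6≥6.9).
Pareto-optimal: D1, D3, D4, D5 → 4.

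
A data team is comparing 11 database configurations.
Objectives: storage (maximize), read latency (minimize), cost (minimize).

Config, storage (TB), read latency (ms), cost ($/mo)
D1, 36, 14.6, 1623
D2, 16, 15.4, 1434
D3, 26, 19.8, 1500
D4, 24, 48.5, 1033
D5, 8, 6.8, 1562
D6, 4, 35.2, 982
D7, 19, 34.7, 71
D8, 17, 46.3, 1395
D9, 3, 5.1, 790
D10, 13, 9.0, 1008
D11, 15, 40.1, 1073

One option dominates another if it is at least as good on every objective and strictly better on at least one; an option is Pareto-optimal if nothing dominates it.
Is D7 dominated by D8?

D8 vs D7: D8 is worse on storage (17 vs 19), so it does not dominate D7.

No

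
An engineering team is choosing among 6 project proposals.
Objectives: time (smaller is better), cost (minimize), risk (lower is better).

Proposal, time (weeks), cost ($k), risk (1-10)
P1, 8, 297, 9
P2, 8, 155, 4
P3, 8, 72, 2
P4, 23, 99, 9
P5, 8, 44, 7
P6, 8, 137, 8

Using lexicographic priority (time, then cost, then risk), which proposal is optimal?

First minimize time: best is 8, kept {P1, P2, P3, P5, P6}.
Then minimize cost: best is 44, kept {P5}.

P5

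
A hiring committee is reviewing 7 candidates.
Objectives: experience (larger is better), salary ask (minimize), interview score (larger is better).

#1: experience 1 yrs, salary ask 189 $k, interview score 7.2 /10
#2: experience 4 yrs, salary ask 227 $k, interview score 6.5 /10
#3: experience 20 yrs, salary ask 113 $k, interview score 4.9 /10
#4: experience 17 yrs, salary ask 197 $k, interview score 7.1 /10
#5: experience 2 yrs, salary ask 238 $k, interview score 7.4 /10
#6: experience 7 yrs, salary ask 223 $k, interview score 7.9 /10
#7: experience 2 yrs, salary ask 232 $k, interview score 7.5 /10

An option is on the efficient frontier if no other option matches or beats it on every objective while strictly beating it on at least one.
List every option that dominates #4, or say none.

none

#1: worse on experience (1 vs 17).
#2: worse on experience (4 vs 17).
#3: worse on interview score (4.9 vs 7.1).
#5: worse on experience (2 vs 17).
#6: worse on experience (7 vs 17).
#7: worse on experience (2 vs 17).
No option dominates #4.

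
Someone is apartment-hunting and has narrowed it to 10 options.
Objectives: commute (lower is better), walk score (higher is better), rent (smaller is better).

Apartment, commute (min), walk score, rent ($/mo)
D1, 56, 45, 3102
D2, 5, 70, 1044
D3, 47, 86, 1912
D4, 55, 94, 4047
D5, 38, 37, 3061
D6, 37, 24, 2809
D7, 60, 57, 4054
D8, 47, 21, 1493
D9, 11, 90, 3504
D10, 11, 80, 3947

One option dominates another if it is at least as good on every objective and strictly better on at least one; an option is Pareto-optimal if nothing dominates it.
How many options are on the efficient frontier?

D1: dominated by D2 (commute 5≤56, walk score 70≥45, rent 1044≤3102).
D2: not dominated (best commute).
D3: not dominated.
D4: not dominated (best walk score).
D5: dominated by D2 (commute 5≤38, walk score 70≥37, rent 1044≤3061).
D6: dominated by D2 (commute 5≤37, walk score 70≥24, rent 1044≤2809).
D7: dominated by D2 (commute 5≤60, walk score 70≥57, rent 1044≤4054).
D8: dominated by D2 (commute 5≤47, walk score 70≥21, rent 1044≤1493).
D9: not dominated.
D10: dominated by D9 (commute 11≤11, walk score 90≥80, rent 3504≤3947).
Pareto-optimal: D2, D3, D4, D9 → 4.

4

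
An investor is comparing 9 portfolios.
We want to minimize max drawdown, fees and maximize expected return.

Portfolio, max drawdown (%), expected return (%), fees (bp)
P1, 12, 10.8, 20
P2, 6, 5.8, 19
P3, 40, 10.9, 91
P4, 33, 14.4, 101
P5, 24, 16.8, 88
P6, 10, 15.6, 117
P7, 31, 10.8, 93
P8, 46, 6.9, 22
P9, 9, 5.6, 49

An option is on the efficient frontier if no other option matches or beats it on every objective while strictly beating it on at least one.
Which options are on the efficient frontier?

P1, P2, P5, P6

P1: not dominated.
P2: not dominated (best max drawdown).
P3: dominated by P5 (max drawdown 24≤40, expected return 16.8≥10.9, fees 88≤91).
P4: dominated by P5 (max drawdown 24≤33, expected return 16.8≥14.4, fees 88≤101).
P5: not dominated (best expected return).
P6: not dominated.
P7: dominated by P1 (max drawdown 12≤31, expected return 10.8≥10.8, fees 20≤93).
P8: dominated by P1 (max drawdown 12≤46, expected return 10.8≥6.9, fees 20≤22).
P9: dominated by P2 (max drawdown 6≤9, expected return 5.8≥5.6, fees 19≤49).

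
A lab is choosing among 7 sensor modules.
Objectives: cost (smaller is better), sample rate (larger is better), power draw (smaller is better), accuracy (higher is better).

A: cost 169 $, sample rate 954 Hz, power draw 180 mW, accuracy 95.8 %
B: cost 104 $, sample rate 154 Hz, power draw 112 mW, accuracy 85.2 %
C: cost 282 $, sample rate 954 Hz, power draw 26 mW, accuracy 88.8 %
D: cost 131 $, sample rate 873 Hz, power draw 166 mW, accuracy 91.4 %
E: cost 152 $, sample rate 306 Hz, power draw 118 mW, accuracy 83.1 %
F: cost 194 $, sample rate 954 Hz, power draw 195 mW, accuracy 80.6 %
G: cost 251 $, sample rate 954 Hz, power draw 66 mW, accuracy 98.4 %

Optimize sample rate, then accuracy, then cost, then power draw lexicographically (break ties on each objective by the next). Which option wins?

G

First maximize sample rate: best is 954, kept {A, C, F, G}.
Then maximize accuracy: best is 98.4, kept {G}.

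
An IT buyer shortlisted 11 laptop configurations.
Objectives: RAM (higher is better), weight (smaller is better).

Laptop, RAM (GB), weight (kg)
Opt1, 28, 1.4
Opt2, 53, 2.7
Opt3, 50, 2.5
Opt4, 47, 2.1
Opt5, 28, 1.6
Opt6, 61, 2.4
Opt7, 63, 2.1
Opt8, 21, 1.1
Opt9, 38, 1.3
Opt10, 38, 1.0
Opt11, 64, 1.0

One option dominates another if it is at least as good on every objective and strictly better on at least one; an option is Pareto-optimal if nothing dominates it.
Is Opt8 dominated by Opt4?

No

Opt4 vs Opt8: Opt4 is worse on weight (2.1 vs 1.1), so it does not dominate Opt8.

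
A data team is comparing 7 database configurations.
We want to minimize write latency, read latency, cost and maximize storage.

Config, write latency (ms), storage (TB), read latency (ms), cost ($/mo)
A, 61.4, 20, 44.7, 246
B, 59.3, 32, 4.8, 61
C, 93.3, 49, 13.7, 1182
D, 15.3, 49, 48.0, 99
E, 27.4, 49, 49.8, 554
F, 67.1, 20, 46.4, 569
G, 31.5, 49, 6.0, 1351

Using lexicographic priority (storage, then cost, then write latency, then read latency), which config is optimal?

D

First maximize storage: best is 49, kept {C, D, E, G}.
Then minimize cost: best is 99, kept {D}.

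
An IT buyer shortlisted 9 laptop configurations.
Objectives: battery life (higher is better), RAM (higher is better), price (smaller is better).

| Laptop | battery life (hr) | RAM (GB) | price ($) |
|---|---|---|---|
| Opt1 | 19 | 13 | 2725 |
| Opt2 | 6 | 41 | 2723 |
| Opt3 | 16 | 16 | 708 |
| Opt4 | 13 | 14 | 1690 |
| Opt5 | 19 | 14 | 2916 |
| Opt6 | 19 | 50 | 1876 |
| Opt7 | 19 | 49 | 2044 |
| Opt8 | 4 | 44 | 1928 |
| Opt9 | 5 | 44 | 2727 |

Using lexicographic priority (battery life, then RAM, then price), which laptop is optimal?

First maximize battery life: best is 19, kept {Opt1, Opt5, Opt6, Opt7}.
Then maximize RAM: best is 50, kept {Opt6}.

Opt6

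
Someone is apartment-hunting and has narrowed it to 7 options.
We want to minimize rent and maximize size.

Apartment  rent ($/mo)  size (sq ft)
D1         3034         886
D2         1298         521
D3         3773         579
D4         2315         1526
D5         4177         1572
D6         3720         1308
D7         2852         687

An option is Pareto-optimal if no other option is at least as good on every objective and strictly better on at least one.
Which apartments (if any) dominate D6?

D4

D4: rent 2315≤3720, size 1526≥1308 — dominates D6.
Others (D1, D2, D3, D5, D7) are each worse than D6 on at least one objective.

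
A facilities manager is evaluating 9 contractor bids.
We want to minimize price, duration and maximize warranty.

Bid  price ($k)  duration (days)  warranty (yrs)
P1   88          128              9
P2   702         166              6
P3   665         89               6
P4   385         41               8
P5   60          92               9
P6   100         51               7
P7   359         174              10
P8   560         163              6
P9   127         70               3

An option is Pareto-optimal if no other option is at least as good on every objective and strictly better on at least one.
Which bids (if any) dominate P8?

P1: price 88≤560, duration 128≤163, warranty 9≥6 — dominates P8.
P4: price 385≤560, duration 41≤163, warranty 8≥6 — dominates P8.
P5: price 60≤560, duration 92≤163, warranty 9≥6 — dominates P8.
P6: price 100≤560, duration 51≤163, warranty 7≥6 — dominates P8.
Others (P2, P3, P7, P9) are each worse than P8 on at least one objective.

P1, P4, P5, P6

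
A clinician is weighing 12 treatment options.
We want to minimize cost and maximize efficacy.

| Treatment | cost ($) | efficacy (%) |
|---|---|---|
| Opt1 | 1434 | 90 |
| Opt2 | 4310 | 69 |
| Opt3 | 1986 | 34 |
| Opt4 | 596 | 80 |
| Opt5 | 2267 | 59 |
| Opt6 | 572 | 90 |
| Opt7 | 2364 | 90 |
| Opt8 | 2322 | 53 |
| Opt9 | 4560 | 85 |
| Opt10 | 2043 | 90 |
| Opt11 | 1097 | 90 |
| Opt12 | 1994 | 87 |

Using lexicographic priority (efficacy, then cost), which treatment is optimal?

Opt6

First maximize efficacy: best is 90, kept {Opt1, Opt6, Opt7, Opt10, Opt11}.
Then minimize cost: best is 572, kept {Opt6}.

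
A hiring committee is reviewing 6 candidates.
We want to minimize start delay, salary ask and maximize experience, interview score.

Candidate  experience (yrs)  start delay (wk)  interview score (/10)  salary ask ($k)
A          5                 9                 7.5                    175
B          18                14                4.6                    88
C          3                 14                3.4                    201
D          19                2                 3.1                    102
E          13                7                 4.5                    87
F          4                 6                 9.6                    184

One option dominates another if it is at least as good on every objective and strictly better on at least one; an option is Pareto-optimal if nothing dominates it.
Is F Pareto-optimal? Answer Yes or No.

Yes

A: worse on start delay (9 vs 6).
B: worse on start delay (14 vs 6).
C: worse on experience (3 vs 4).
D: worse on interview score (3.1 vs 9.6).
E: worse on start delay (7 vs 6).
No option is at least as good as F on every objective and strictly better on one.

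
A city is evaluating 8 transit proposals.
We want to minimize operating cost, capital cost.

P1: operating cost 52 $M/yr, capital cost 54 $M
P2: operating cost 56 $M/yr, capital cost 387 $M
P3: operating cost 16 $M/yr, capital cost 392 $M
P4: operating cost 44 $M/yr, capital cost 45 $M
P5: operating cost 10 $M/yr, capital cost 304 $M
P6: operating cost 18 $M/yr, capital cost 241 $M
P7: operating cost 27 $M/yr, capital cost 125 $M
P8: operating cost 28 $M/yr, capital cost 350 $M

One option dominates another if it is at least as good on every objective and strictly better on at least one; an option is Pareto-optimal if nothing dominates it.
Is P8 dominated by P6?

Yes

P6 vs P8: operating cost 18≤28, capital cost 241≤350 — P6 is at least as good on every objective with at least one strict improvement.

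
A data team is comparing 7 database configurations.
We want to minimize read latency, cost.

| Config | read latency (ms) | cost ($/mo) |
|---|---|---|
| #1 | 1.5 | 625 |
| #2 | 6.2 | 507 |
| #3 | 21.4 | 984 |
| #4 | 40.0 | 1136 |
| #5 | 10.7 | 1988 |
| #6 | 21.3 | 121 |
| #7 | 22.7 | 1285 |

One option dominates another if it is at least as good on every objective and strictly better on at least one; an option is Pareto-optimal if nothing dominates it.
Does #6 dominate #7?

#6 vs #7: read latency 21.3≤22.7, cost 121≤1285 — #6 is at least as good on every objective with at least one strict improvement.

Yes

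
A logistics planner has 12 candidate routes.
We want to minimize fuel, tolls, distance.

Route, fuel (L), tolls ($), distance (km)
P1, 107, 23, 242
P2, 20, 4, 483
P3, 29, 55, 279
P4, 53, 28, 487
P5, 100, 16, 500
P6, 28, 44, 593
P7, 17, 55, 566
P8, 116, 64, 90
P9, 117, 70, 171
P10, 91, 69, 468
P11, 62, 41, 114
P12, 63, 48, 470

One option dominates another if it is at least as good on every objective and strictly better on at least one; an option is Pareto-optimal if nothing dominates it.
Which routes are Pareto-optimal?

P1: not dominated.
P2: not dominated (best tolls).
P3: not dominated.
P4: dominated by P2 (fuel 20≤53, tolls 4≤28, distance 483≤487).
P5: dominated by P2 (fuel 20≤100, tolls 4≤16, distance 483≤500).
P6: dominated by P2 (fuel 20≤28, tolls 4≤44, distance 483≤593).
P7: not dominated (best fuel).
P8: not dominated (best distance).
P9: dominated by P8 (fuel 116≤117, tolls 64≤70, distance 90≤171).
P10: dominated by P3 (fuel 29≤91, tolls 55≤69, distance 279≤468).
P11: not dominated.
P12: dominated by P11 (fuel 62≤63, tolls 41≤48, distance 114≤470).

P1, P2, P3, P7, P8, P11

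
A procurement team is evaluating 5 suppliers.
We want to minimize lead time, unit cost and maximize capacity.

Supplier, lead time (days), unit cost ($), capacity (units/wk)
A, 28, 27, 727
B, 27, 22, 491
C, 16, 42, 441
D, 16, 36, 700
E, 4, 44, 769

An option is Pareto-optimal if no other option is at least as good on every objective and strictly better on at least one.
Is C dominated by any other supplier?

D vs C: lead time 16≤16, unit cost 36≤42, capacity 700≥441 — D is at least as good on every objective and strictly better on at least one, so D dominates C.

Yes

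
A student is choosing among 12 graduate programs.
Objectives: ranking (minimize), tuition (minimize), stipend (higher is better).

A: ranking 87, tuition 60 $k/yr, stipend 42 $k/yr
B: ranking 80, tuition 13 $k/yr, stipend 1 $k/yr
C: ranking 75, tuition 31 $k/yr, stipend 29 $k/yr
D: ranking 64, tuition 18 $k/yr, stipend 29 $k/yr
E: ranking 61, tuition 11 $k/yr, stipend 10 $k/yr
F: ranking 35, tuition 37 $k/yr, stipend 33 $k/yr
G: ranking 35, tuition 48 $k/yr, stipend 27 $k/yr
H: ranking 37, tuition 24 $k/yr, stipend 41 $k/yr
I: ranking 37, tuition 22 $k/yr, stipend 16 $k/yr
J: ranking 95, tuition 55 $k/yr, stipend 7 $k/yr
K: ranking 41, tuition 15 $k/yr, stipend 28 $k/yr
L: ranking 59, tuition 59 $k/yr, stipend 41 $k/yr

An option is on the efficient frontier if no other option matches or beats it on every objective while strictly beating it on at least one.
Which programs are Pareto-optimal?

A, D, E, F, H, I, K

A: not dominated (best stipend).
B: dominated by E (ranking 61≤80, tuition 11≤13, stipend 10≥1).
C: dominated by D (ranking 64≤75, tuition 18≤31, stipend 29≥29).
D: not dominated.
E: not dominated (best tuition).
F: not dominated.
G: dominated by F (ranking 35≤35, tuition 37≤48, stipend 33≥27).
H: not dominated.
I: not dominated.
J: dominated by C (ranking 75≤95, tuition 31≤55, stipend 29≥7).
K: not dominated.
L: dominated by H (ranking 37≤59, tuition 24≤59, stipend 41≥41).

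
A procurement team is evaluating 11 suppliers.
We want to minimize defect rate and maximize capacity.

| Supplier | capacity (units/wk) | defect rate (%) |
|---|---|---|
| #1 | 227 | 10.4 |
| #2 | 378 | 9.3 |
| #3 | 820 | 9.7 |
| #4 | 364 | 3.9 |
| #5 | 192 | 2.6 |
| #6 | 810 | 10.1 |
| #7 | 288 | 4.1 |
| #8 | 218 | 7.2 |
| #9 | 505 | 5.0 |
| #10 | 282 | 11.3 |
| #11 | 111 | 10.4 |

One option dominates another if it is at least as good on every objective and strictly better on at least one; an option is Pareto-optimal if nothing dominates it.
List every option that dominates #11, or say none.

#1: capacity 227≥111, defect rate 10.4≤10.4 — dominates #11.
#2: capacity 378≥111, defect rate 9.3≤10.4 — dominates #11.
#3: capacity 820≥111, defect rate 9.7≤10.4 — dominates #11.
#4: capacity 364≥111, defect rate 3.9≤10.4 — dominates #11.
#5: capacity 192≥111, defect rate 2.6≤10.4 — dominates #11.
#6: capacity 810≥111, defect rate 10.1≤10.4 — dominates #11.
#7: capacity 288≥111, defect rate 4.1≤10.4 — dominates #11.
#8: capacity 218≥111, defect rate 7.2≤10.4 — dominates #11.
#9: capacity 505≥111, defect rate 5.0≤10.4 — dominates #11.
Others (#10) are each worse than #11 on at least one objective.

#1, #2, #3, #4, #5, #6, #7, #8, #9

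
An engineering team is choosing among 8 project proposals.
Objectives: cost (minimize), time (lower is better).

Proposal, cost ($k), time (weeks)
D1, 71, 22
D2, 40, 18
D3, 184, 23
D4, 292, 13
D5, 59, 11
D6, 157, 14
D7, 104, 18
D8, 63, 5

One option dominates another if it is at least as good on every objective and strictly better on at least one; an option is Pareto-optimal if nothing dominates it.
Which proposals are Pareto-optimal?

D1: dominated by D2 (cost 40≤71, time 18≤22).
D2: not dominated (best cost).
D3: dominated by D1 (cost 71≤184, time 22≤23).
D4: dominated by D5 (cost 59≤292, time 11≤13).
D5: not dominated.
D6: dominated by D5 (cost 59≤157, time 11≤14).
D7: dominated by D2 (cost 40≤104, time 18≤18).
D8: not dominated (best time).

D2, D5, D8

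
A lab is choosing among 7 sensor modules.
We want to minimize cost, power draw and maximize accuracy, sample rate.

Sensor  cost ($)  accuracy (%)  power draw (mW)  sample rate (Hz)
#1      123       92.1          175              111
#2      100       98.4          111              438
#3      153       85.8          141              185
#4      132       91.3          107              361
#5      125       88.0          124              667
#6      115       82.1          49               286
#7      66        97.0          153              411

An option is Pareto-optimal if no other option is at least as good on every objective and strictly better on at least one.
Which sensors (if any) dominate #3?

#2, #4, #5

#2: cost 100≤153, accuracy 98.4≥85.8, power draw 111≤141, sample rate 438≥185 — dominates #3.
#4: cost 132≤153, accuracy 91.3≥85.8, power draw 107≤141, sample rate 361≥185 — dominates #3.
#5: cost 125≤153, accuracy 88.0≥85.8, power draw 124≤141, sample rate 667≥185 — dominates #3.
Others (#1, #6, #7) are each worse than #3 on at least one objective.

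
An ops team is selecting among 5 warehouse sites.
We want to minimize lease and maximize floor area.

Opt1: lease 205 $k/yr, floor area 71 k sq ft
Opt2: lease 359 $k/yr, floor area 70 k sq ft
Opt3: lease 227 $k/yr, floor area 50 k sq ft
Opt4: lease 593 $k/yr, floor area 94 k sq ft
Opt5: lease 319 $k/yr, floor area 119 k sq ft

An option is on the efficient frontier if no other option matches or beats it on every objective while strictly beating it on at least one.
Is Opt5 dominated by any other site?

Opt1: worse on floor area (71 vs 119).
Opt2: worse on lease (359 vs 319).
Opt3: worse on floor area (50 vs 119).
Opt4: worse on lease (593 vs 319).
No option is at least as good as Opt5 on every objective and strictly better on one.

No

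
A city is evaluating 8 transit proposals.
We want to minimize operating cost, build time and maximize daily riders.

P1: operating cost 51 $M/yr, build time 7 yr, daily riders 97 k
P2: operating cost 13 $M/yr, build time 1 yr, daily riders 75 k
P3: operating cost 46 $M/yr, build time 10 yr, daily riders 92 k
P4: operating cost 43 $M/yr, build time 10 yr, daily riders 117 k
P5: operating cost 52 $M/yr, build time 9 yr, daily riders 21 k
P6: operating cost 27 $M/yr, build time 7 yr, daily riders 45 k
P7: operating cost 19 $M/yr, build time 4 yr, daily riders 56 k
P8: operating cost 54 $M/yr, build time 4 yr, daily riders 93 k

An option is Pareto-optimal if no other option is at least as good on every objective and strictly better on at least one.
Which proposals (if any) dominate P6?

P2: operating cost 13≤27, build time 1≤7, daily riders 75≥45 — dominates P6.
P7: operating cost 19≤27, build time 4≤7, daily riders 56≥45 — dominates P6.
Others (P1, P3, P4, P5, P8) are each worse than P6 on at least one objective.

P2, P7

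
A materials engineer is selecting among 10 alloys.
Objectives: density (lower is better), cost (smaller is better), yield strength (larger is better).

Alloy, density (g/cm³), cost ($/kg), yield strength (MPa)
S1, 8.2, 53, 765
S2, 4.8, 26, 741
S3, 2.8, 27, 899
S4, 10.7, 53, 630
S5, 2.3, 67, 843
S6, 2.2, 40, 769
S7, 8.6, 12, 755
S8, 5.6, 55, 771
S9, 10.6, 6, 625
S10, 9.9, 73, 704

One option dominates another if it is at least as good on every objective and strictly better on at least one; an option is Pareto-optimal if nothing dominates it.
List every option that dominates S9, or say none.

none

S1: worse on cost (53 vs 6).
S2: worse on cost (26 vs 6).
S3: worse on cost (27 vs 6).
S4: worse on density (10.7 vs 10.6).
S5: worse on cost (67 vs 6).
S6: worse on cost (40 vs 6).
S7: worse on cost (12 vs 6).
S8: worse on cost (55 vs 6).
S10: worse on cost (73 vs 6).
No option dominates S9.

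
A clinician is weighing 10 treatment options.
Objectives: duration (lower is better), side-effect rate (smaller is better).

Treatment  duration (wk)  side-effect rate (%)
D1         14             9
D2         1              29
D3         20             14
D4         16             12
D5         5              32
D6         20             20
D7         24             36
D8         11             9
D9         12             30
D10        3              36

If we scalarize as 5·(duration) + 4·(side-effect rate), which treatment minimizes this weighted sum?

D8

D1: 5·14 + 4·9 = 106
D2: 5·1 + 4·29 = 121
D3: 5·20 + 4·14 = 156
D4: 5·16 + 4·12 = 128
D5: 5·5 + 4·32 = 153
D6: 5·20 + 4·20 = 180
D7: 5·24 + 4·36 = 264
D8: 5·11 + 4·9 = 91
D9: 5·12 + 4·30 = 180
D10: 5·3 + 4·36 = 159
Lowest: D8 at 91.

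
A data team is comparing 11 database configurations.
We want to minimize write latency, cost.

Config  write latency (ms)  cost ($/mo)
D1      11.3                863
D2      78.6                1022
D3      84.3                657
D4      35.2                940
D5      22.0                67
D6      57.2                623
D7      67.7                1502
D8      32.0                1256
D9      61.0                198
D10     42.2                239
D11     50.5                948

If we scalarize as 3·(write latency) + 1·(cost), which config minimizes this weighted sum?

D1: 3·11.3 + 1·863 = 896.9
D2: 3·78.6 + 1·1022 = 1257.8
D3: 3·84.3 + 1·657 = 909.9
D4: 3·35.2 + 1·940 = 1045.6
D5: 3·22.0 + 1·67 = 133.0
D6: 3·57.2 + 1·623 = 794.6
D7: 3·67.7 + 1·1502 = 1705.1
D8: 3·32.0 + 1·1256 = 1352.0
D9: 3·61.0 + 1·198 = 381.0
D10: 3·42.2 + 1·239 = 365.6
D11: 3·50.5 + 1·948 = 1099.5
Lowest: D5 at 133.0.

D5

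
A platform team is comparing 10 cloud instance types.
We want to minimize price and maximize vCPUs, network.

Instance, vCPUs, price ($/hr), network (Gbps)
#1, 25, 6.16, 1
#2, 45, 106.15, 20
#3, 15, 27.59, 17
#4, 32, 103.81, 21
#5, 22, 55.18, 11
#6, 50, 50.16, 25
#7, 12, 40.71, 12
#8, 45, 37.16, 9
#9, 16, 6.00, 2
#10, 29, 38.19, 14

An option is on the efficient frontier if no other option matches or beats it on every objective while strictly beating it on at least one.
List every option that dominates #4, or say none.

#6

#6: vCPUs 50≥32, price 50.16≤103.81, network 25≥21 — dominates #4.
Others (#1, #2, #3, #5, #7, #8, #9, #10) are each worse than #4 on at least one objective.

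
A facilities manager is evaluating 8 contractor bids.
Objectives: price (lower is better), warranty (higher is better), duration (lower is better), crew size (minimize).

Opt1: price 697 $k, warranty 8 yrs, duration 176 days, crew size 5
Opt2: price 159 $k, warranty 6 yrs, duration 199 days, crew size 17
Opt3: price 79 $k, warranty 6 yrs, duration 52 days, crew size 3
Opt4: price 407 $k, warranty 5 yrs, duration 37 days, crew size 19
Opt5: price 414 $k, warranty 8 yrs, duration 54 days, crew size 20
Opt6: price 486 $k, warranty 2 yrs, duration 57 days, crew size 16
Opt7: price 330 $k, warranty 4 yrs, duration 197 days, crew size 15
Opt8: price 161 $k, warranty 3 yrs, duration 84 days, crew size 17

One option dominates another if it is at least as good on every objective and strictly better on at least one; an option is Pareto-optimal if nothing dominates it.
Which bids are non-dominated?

Opt1, Opt3, Opt4, Opt5

Opt1: not dominated.
Opt2: dominated by Opt3 (price 79≤159, warranty 6≥6, duration 52≤199, crew size 3≤17).
Opt3: not dominated (best price).
Opt4: not dominated (best duration).
Opt5: not dominated.
Opt6: dominated by Opt3 (price 79≤486, warranty 6≥2, duration 52≤57, crew size 3≤16).
Opt7: dominated by Opt3 (price 79≤330, warranty 6≥4, duration 52≤197, crew size 3≤15).
Opt8: dominated by Opt3 (price 79≤161, warranty 6≥3, duration 52≤84, crew size 3≤17).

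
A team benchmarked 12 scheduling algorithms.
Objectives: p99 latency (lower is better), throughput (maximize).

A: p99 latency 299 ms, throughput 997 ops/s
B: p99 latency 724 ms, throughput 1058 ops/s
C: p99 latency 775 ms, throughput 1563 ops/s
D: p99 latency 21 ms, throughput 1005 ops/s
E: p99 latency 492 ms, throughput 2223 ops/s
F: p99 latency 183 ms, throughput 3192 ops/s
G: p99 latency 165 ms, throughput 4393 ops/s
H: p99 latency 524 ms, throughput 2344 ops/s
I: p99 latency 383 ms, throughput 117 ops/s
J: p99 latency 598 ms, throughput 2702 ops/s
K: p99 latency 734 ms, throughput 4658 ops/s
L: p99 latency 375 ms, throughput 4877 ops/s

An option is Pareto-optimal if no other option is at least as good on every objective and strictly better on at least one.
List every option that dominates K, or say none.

L

L: p99 latency 375≤734, throughput 4877≥4658 — dominates K.
Others (A, B, C, D, E, F, G, H, I, J) are each worse than K on at least one objective.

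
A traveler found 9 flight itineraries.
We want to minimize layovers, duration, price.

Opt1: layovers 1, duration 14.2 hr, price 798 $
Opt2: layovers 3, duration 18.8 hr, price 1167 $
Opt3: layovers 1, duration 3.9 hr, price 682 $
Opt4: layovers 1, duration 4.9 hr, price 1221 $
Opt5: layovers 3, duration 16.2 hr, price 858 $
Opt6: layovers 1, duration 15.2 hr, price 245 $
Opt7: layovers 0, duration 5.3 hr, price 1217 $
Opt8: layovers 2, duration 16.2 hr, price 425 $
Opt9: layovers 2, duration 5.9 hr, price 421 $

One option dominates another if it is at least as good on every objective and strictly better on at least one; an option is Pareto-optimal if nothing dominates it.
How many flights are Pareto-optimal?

4

Opt1: dominated by Opt3 (layovers 1≤1, duration 3.9≤14.2, price 682≤798).
Opt2: dominated by Opt1 (layovers 1≤3, duration 14.2≤18.8, price 798≤1167).
Opt3: not dominated (best duration).
Opt4: dominated by Opt3 (layovers 1≤1, duration 3.9≤4.9, price 682≤1221).
Opt5: dominated by Opt1 (layovers 1≤3, duration 14.2≤16.2, price 798≤858).
Opt6: not dominated (best price).
Opt7: not dominated (best layovers).
Opt8: dominated by Opt6 (layovers 1≤2, duration 15.2≤16.2, price 245≤425).
Opt9: not dominated.
Pareto-optimal: Opt3, Opt6, Opt7, Opt9 → 4.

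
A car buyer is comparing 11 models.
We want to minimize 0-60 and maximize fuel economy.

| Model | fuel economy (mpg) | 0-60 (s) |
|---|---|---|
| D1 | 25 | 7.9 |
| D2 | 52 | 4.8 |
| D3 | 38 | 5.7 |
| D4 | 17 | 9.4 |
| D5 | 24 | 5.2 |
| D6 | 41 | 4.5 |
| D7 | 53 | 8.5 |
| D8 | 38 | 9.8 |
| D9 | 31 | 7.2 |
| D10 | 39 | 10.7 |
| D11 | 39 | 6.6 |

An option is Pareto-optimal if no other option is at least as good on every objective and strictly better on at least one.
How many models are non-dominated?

3

D1: dominated by D2 (fuel economy 52≥25, 0-60 4.8≤7.9).
D2: not dominated.
D3: dominated by D2 (fuel economy 52≥38, 0-60 4.8≤5.7).
D4: dominated by D1 (fuel economy 25≥17, 0-60 7.9≤9.4).
D5: dominated by D2 (fuel economy 52≥24, 0-60 4.8≤5.2).
D6: not dominated (best 0-60).
D7: not dominated (best fuel economy).
D8: dominated by D2 (fuel economy 52≥38, 0-60 4.8≤9.8).
D9: dominated by D2 (fuel economy 52≥31, 0-60 4.8≤7.2).
D10: dominated by D2 (fuel economy 52≥39, 0-60 4.8≤10.7).
D11: dominated by D2 (fuel economy 52≥39, 0-60 4.8≤6.6).
Pareto-optimal: D2, D6, D7 → 3.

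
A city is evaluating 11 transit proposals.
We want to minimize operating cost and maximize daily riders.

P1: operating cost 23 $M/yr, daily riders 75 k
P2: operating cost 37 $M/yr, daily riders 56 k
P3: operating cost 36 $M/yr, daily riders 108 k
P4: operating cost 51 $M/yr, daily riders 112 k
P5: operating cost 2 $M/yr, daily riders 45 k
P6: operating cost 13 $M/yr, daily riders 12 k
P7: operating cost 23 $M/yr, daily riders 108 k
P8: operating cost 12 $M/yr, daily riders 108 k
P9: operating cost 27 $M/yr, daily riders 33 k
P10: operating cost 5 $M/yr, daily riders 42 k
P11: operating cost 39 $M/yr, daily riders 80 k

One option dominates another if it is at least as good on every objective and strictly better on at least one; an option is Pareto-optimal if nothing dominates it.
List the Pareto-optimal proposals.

P1: dominated by P7 (operating cost 23≤23, daily riders 108≥75).
P2: dominated by P1 (operating cost 23≤37, daily riders 75≥56).
P3: dominated by P7 (operating cost 23≤36, daily riders 108≥108).
P4: not dominated (best daily riders).
P5: not dominated (best operating cost).
P6: dominated by P5 (operating cost 2≤13, daily riders 45≥12).
P7: dominated by P8 (operating cost 12≤23, daily riders 108≥108).
P8: not dominated.
P9: dominated by P1 (operating cost 23≤27, daily riders 75≥33).
P10: dominated by P5 (operating cost 2≤5, daily riders 45≥42).
P11: dominated by P3 (operating cost 36≤39, daily riders 108≥80).

P4, P5, P8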